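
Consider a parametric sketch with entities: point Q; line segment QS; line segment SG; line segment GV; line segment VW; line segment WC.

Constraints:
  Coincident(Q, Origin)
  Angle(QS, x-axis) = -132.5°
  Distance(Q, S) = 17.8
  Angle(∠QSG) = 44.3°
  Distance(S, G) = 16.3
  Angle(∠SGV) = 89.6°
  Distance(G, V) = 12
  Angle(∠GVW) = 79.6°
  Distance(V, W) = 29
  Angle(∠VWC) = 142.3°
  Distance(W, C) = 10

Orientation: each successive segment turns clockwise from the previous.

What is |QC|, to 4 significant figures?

34.34

Q is at the origin; QS runs at -132.5° with length 17.8, so S = (-12.03, -13.12). ∠QSG = 44.3° gives SG at 91.80° from the x-axis; with |SG| = 16.3, G = (-12.54, 3.168). ∠SGV = 89.6° gives GV at 1.400° from the x-axis; with |GV| = 12.0, V = (-0.5411, 3.462). ∠GVW = 79.6° gives VW at -99.00° from the x-axis; with |VW| = 29.0, W = (-5.078, -25.18). ∠VWC = 142.3° gives WC at -136.7° from the x-axis; with |WC| = 10.0, C = (-12.36, -32.04). Then |QC| = |C − Q| = 34.34.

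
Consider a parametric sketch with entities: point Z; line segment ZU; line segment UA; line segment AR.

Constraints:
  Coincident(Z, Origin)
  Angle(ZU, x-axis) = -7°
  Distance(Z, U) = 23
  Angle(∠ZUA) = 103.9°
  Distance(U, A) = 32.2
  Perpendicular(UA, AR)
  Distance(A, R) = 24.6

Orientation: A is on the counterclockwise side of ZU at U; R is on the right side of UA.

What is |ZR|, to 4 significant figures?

60.21

Z is at the origin; ZU runs at -7.0° with length 23.0, so U = 23.0·(cos -7.0°, sin -7.0°) = (22.83, -2.803). ∠ZUA = 103.9°, so UA runs at -7.0° + (180° − 103.9°) = 69.10° from the x-axis; with |UA| = 32.2, A = U + 32.2·(cos 69.10°, sin 69.10°) = (34.32, 27.28). UA ⟂ AR; with |AR| = 24.6 on the right of UA, R = A + 24.6·(0.9342, -0.3567) = (57.30, 18.50). Then |ZR| = |R − Z| = 60.21.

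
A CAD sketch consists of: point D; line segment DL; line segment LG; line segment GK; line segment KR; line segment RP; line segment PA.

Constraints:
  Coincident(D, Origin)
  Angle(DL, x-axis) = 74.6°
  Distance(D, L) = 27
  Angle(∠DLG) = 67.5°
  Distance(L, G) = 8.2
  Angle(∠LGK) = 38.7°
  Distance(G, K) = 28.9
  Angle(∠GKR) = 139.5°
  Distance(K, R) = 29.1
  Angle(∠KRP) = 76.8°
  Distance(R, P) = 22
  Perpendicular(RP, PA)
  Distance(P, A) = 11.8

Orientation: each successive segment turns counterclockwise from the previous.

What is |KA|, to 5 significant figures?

22.562

D is at the origin; DL runs at 74.6° with length 27.0, so L = (7.1700, 26.031). ∠DLG = 67.5° gives LG at -172.90° from the x-axis; with |LG| = 8.2, G = (-0.96711, 25.017). ∠LGK = 38.7° gives GK at -31.600° from the x-axis; with |GK| = 28.9, K = (23.648, 9.8739). ∠GKR = 139.5° gives KR at 8.9000° from the x-axis; with |KR| = 29.1, R = (52.397, 14.376). ∠KRP = 76.8° gives RP at 112.10° from the x-axis; with |RP| = 22.0, P = (44.120, 34.760). The perpendicularity gives PA at right angles to RP, so PA runs at -157.90°; with |PA| = 11.8, A = (33.187, 30.320). Then |KA| = |A − K| = 22.562.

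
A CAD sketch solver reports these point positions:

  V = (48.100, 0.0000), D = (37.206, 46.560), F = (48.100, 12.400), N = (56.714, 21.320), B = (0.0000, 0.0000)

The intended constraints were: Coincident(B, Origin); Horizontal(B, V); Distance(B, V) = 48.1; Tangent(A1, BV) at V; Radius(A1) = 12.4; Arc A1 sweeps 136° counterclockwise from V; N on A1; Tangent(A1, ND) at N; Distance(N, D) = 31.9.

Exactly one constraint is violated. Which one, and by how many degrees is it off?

Tangent(A1, ND) at N — off by 8.30°.

B = (0.00, 0.00) ✓; B.y = 0.00, V.y = 0.00 ✓; |BV| = 48.10 ✓; ∠(FV, VB) = 90.00° ✓; |FV| = 12.40 ✓; bearing(F→N) − bearing(F→V) = 136.0° ✓; |FN| = 12.40 ✓; ∠(FN, ND) = 98.30° ✗; |ND| = 31.90 ✓.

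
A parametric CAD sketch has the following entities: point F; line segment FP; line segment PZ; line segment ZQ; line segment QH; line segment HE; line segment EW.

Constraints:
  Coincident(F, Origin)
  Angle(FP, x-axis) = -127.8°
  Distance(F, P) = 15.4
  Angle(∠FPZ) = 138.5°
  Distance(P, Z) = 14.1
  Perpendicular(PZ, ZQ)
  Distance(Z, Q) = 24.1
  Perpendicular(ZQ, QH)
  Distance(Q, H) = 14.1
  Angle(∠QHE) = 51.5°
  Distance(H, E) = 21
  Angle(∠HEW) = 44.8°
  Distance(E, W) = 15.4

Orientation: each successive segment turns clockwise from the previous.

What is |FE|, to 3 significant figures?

24.7

F is at the origin; FP runs at -127.8° with length 15.4, so P = (-9.44, -12.2). ∠FPZ = 138.5° gives PZ at -169° from the x-axis; with |PZ| = 14.1, Z = (-23.3, -14.8). PZ is perpendicular to ZQ, so ZQ runs at 101°; with |ZQ| = 24.1, Q = (-27.8, 8.89). ZQ is perpendicular to QH, so QH runs at 10.7°; with |QH| = 14.1, H = (-13.9, 11.5). ∠QHE = 51.5° gives HE at -118° from the x-axis; with |HE| = 21.0, E = (-23.7, -7.06). Then |FE| = |E − F| = 24.7.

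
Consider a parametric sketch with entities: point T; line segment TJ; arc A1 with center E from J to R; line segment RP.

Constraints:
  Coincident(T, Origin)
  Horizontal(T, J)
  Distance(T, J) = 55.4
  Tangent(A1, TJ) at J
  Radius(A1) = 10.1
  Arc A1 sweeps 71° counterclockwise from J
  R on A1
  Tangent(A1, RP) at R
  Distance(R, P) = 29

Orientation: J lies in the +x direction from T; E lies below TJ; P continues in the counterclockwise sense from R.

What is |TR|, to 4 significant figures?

46.35

Since A1 is tangent to TJ there, EJ ⟂ TJ, so E = J + (0, -10.1) = (55.40, -10.10). On A1, J sits at bearing 90° from E; a 71° counterclockwise sweep puts R at bearing 161°, so R = E + 10.1·(cos 161°, sin 161°) = (45.85, -6.812). Then |TR| = |R − T| = 46.35.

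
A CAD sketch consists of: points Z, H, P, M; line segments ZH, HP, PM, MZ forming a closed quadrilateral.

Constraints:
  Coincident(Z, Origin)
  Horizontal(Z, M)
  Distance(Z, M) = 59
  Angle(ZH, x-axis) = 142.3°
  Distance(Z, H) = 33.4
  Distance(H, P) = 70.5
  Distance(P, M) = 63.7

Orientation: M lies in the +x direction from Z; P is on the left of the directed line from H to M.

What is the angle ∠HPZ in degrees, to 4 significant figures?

27.97°

Checks: |HP| = 70.50 ✓; |PM| = 63.70 ✓.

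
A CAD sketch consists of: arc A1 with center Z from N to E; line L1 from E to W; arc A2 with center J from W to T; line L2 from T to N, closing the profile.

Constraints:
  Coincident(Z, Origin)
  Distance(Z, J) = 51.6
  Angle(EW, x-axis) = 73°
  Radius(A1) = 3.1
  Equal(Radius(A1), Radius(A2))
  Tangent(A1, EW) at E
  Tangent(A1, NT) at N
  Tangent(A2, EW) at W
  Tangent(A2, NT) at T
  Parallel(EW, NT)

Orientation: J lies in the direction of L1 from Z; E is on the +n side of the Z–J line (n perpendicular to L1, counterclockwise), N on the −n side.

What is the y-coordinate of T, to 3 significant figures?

48.4

Tangency of A1 to both parallel lines with radius 3.1 puts E and N at Z ± 3.1·n: E = (-2.96, 0.906), N = (2.96, -0.906). Equal radii place W and T the same way about J: W = J + 3.1·n = (12.1, 50.3), T = J − 3.1·n = (18.1, 48.4). So T.y = 48.4.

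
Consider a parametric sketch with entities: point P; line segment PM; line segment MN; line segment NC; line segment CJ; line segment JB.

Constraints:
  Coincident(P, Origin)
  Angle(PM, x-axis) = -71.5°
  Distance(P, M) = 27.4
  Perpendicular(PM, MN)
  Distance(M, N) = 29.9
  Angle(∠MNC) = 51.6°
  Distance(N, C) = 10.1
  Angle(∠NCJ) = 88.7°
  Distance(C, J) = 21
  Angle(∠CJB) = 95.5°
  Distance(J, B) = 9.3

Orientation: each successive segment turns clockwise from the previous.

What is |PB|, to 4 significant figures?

42.53

P is at the origin; PM runs at -71.5° with length 27.4, so M = (8.694, -25.98). PM ⟂ MN, so MN runs at -161.5°; with |MN| = 29.9, N = (-19.66, -35.47). ∠MNC = 51.6° gives NC at 70.10° from the x-axis; with |NC| = 10.1, C = (-16.22, -25.97). ∠NCJ = 88.7° gives CJ at -21.20° from the x-axis; with |CJ| = 21.0, J = (3.356, -33.57). ∠CJB = 95.5° gives JB at -105.7° from the x-axis; with |JB| = 9.3, B = (0.8393, -42.52). Then |PB| = |B − P| = 42.53.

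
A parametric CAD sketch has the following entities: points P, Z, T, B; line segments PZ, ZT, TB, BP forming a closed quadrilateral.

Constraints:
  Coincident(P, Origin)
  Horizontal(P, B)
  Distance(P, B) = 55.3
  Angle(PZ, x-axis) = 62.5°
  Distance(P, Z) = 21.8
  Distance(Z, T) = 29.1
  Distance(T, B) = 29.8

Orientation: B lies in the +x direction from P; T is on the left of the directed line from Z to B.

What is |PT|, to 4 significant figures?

45.89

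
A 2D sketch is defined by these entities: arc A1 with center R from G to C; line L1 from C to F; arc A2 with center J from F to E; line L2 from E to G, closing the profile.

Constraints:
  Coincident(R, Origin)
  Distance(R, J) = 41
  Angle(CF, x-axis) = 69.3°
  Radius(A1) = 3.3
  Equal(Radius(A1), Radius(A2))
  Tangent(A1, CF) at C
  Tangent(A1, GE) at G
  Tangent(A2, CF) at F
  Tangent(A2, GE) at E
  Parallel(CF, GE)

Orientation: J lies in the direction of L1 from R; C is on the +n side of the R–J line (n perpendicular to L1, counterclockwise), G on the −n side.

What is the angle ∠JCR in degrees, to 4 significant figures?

85.40°

The slot axis is L1's direction at 69.3°, so u = (cos 69.3°, sin 69.3°) = (0.3535, 0.9354) and n = (−sin 69.3°, cos 69.3°) = (-0.9354, 0.3535). R is at the origin and J lies 41.0 along u from R, so J = 41.0·u = (14.49, 38.35). Tangency of A1 to both parallel lines with radius 3.3 puts C and G at R ± 3.3·n: C = (-3.087, 1.166), G = (3.087, -1.166). Then cos ∠JCR = CJ·CR / (|CJ||CR|), giving 85.40°.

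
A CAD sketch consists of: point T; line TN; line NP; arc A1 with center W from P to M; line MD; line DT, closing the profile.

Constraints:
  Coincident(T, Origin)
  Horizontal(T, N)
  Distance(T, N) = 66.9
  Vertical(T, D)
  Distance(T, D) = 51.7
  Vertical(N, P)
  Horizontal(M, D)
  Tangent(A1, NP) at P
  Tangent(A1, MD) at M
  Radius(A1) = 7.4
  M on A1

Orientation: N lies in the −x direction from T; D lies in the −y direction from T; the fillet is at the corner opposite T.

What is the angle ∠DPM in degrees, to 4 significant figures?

38.69°

T is at the origin; TN is horizontal with |TN| = 66.9 and N on the −x side, so N = (-66.90, 0.000). TD is vertical with |TD| = 51.7 and D on the −y side, so D = (0.000, -51.70). The virtual corner opposite T is at (-66.90, -51.70). Tangency of A1 to NP means the radius WP is perpendicular to NP and since A1 is tangent to MD there, WM ⟂ MD, with radius 7.4, so the center W sits 7.4 in from both sides at W = (-59.50, -44.30). That places the tangent points at P = (-66.90, -44.30) on NP and M = (-59.50, -51.70) on MD. Then cos ∠DPM = PD·PM / (|PD||PM|), giving 38.69°.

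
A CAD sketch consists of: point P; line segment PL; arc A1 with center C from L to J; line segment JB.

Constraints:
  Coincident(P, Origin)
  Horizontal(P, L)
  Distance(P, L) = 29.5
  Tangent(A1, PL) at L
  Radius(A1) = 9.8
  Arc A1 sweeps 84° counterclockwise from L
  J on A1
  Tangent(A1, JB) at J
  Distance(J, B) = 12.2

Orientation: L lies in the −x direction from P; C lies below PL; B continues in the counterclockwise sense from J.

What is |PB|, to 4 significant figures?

45.60

P is at the origin; PL is horizontal with |PL| = 29.5 and L on the −x side, so L = (-29.50, 0.000). Tangency of A1 to PL means the radius CL is perpendicular to PL, so C = L + (0, -9.8) = (-29.50, -9.800). On A1, L sits at bearing 90° from C; an 84° counterclockwise sweep puts J at bearing 174°, so J = C + 9.8·(cos 174°, sin 174°) = (-39.25, -8.776). The tangent condition forces CJ to be normal to JB, so JB runs along (−sin 174°, cos 174°); with |JB| = 12.2, B = (-40.52, -20.91). Then |PB| = |B − P| = 45.60.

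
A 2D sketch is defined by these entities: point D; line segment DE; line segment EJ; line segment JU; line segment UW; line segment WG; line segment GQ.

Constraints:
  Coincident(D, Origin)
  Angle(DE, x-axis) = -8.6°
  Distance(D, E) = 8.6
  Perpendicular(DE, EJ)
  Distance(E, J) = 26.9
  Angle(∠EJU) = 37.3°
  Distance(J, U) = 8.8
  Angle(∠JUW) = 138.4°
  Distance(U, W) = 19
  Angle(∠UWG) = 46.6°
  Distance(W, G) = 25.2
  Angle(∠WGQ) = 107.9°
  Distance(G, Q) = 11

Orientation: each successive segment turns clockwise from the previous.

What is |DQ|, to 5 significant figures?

33.331

∠UWG = 46.6° gives WG at -56.300° from the x-axis; with |WG| = 25.2, G = (18.479, -22.609). ∠WGQ = 107.9° gives GQ at -128.40° from the x-axis; with |GQ| = 11.0, Q = (11.646, -31.230). Then |DQ| = |Q − D| = 33.331.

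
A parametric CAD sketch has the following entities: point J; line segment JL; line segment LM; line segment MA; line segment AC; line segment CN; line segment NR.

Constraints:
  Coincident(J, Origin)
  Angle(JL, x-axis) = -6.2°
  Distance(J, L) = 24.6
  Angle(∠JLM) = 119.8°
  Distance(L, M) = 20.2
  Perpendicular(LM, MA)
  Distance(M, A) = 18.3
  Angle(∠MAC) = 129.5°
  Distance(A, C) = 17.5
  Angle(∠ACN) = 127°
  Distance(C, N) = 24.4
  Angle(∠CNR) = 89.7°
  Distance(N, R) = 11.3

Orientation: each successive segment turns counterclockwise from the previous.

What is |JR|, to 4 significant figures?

8.841

J is at the origin; JL runs at -6.2° with length 24.6, so L = (24.46, -2.657). ∠JLM = 119.8° gives LM at 54.00° from the x-axis; with |LM| = 20.2, M = (36.33, 13.69). LM ⟂ MA, so MA runs at 144.0°; with |MA| = 18.3, A = (21.52, 24.44). ∠MAC = 129.5° gives AC at -165.5° from the x-axis; with |AC| = 17.5, C = (4.582, 20.06). ∠ACN = 127.0° gives CN at -112.5° from the x-axis; with |CN| = 24.4, N = (-4.756, -2.482). ∠CNR = 89.7° gives NR at -22.20° from the x-axis; with |NR| = 11.3, R = (5.707, -6.752). Then |JR| = |R − J| = 8.841.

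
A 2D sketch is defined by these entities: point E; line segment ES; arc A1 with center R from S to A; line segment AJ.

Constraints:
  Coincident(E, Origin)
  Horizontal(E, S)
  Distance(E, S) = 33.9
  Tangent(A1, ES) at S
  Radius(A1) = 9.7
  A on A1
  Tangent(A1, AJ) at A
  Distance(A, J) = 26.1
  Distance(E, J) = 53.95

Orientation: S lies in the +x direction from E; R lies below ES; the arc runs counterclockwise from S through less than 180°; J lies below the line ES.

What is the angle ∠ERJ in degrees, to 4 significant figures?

117.0°

Checks: ∠(RS, SE) = 90.00° ✓; |RS| = 9.700 ✓; |RA| = 9.700 ✓; ∠(RA, AJ) = 90.00° ✓; |AJ| = 26.10 ✓; |EJ| = 53.95 ✓.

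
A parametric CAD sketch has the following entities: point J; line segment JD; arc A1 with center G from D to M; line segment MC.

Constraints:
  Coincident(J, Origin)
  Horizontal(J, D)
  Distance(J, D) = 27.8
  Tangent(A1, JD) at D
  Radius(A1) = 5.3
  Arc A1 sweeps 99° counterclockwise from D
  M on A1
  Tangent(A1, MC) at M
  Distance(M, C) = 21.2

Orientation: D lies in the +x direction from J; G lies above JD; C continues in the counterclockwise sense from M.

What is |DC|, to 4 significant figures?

27.14

J is at the origin; J and D share the same y with |JD| = 27.8 and D on the +x side, so D = (27.80, 0.000). Since A1 is tangent to JD there, GD ⟂ JD, so G = D + (0, 5.3) = (27.80, 5.300). On A1, D sits at bearing -90° from G; a 99° counterclockwise sweep puts M at bearing 9°, so M = G + 5.3·(cos 9°, sin 9°) = (33.03, 6.129). Tangency of A1 to MC means the radius GM is perpendicular to MC, so MC runs along (−sin 9°, cos 9°); with |MC| = 21.2, C = (29.72, 27.07). Then |DC| = |C − D| = 27.14.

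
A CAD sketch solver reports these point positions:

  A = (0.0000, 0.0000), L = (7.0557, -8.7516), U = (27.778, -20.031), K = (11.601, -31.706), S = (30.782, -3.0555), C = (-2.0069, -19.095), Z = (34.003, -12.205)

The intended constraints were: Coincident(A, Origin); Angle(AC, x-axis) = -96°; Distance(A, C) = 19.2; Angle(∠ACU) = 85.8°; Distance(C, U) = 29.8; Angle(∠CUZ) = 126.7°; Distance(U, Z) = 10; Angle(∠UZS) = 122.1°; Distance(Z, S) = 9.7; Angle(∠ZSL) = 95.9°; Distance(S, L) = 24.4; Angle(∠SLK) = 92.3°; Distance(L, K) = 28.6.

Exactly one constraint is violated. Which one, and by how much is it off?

Distance(L, K) = 28.6 — off by 5.20.

A = (0.00, 0.00) ✓; AC at -96.00° ✓; |AC| = 19.20 ✓; ∠ACU = 85.80° ✓; |CU| = 29.80 ✓; ∠CUZ = 126.7° ✓; |UZ| = 10.00 ✓; ∠UZS = 122.1° ✓; |ZS| = 9.700 ✓; ∠ZSL = 95.89° ✓; |SL| = 24.40 ✓; ∠SLK = 92.30° ✓; |LK| = 23.40 ✗.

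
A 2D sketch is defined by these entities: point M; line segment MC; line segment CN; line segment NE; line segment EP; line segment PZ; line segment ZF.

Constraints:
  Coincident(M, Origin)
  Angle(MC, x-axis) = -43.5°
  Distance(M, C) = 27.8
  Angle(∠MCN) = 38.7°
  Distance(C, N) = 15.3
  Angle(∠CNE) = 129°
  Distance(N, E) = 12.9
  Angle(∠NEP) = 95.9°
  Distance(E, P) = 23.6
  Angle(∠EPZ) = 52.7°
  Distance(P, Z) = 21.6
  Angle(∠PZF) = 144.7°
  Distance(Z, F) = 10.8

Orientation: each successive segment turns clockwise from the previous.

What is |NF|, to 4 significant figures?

7.733

M is at the origin; MC runs at -43.5° with length 27.8, so C = (20.17, -19.14). ∠MCN = 38.7° gives CN at 175.2° from the x-axis; with |CN| = 15.3, N = (4.919, -17.86). ∠CNE = 129.0° gives NE at 124.2° from the x-axis; with |NE| = 12.9, E = (-2.332, -7.187). ∠NEP = 95.9° gives EP at 40.10° from the x-axis; with |EP| = 23.6, P = (15.72, 8.015). ∠EPZ = 52.7° gives PZ at -87.20° from the x-axis; with |PZ| = 21.6, Z = (16.78, -13.56). ∠PZF = 144.7° gives ZF at -122.5° from the x-axis; with |ZF| = 10.8, F = (10.97, -22.67). Then |NF| = |F − N| = 7.733.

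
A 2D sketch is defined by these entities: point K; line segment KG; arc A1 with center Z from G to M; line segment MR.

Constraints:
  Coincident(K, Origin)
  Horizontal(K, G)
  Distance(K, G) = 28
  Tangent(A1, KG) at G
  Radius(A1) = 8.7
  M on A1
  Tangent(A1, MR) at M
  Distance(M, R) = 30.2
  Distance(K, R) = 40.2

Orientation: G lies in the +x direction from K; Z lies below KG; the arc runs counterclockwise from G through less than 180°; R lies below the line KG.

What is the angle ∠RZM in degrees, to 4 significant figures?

73.93°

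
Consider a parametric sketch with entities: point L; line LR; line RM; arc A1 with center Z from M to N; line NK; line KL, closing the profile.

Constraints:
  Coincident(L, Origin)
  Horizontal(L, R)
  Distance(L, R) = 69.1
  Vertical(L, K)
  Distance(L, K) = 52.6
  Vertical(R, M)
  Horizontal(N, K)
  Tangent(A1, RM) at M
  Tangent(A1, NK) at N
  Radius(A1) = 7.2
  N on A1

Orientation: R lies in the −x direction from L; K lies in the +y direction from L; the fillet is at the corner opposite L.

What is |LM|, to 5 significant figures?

82.680

L is at the origin; LR is horizontal with |LR| = 69.1 and R on the −x side, so R = (-69.100, 0.0000). LK is vertical with |LK| = 52.6 and K on the +y side, so K = (0.0000, 52.600). The virtual corner opposite L is at (-69.100, 52.600). A1 meets RM tangentially, so ZM is at right angles to RM and the tangent condition forces ZN to be normal to NK, with radius 7.2, so the center Z sits 7.2 in from both sides at Z = (-61.900, 45.400). That places the tangent points at M = (-69.100, 45.400) on RM and N = (-61.900, 52.600) on NK. Then |LM| = |M − L| = 82.680.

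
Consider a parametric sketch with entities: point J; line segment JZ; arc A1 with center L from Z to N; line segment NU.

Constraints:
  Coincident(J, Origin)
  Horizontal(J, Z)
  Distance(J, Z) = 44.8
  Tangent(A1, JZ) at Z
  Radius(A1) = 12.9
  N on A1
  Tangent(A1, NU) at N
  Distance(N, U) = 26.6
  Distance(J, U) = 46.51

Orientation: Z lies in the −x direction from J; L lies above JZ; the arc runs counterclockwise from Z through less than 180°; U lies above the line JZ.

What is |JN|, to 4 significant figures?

33.86

J is at the origin; J and Z share the same y with |JZ| = 44.8 and Z on the −x side, so Z = (-44.80, 0.000). Tangency of A1 to JZ means the radius LZ is perpendicular to JZ, so L = Z + (0, 12.9) = (-44.80, 12.90). Since LN ⟂ NU (tangency), |LU| = √(12.9² + 26.6²) = 29.56 regardless of where N sits on A1. So U lies on both circle(J, 46.51) and circle(L, 29.56); the above-JZ intersection is U = (-27.94, 37.18). N is the foot of the tangent from U: N = (-32.06, 10.90).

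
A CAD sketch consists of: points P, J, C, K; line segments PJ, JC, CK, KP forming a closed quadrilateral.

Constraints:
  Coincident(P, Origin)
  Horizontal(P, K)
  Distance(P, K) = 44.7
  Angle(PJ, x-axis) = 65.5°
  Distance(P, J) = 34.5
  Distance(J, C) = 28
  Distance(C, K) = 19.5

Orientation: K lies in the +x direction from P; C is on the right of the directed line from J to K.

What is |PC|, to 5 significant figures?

26.838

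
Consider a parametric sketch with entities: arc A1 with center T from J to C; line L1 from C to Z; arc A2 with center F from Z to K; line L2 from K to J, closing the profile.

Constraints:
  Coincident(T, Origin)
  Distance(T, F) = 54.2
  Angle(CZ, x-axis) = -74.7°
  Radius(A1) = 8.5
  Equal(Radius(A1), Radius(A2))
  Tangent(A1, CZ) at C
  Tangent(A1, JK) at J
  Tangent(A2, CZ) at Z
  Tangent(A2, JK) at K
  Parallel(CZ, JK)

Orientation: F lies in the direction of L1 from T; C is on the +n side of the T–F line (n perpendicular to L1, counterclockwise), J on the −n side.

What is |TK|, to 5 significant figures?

54.862

The slot axis is L1's direction at -74.7°, so u = (cos -74.7°, sin -74.7°) = (0.26387, -0.96456) and n = (−sin -74.7°, cos -74.7°) = (0.96456, 0.26387). T is at the origin and F lies 54.2 along u from T, so F = 54.2·u = (14.302, -52.279). Tangency of A1 to both parallel lines with radius 8.5 puts C and J at T ± 8.5·n: C = (8.1987, 2.2429), J = (-8.1987, -2.2429). Equal radii place Z and K the same way about F: Z = F + 8.5·n = (22.501, -50.036), K = F − 8.5·n = (6.1032, -54.522). Then |TK| = |K − T| = 54.862.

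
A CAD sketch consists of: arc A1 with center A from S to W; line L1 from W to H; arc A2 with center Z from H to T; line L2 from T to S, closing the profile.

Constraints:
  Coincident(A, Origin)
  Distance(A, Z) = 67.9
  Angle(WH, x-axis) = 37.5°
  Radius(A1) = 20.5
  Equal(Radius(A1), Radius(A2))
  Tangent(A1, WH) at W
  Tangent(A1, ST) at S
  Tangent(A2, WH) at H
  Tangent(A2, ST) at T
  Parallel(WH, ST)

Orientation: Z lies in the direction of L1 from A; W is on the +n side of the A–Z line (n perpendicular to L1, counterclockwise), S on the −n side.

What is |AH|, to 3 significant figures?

70.9

The slot axis is L1's direction at 37.5°, so u = (cos 37.5°, sin 37.5°) = (0.793, 0.609) and n = (−sin 37.5°, cos 37.5°) = (-0.609, 0.793). A is at the origin and Z lies 67.9 along u from A, so Z = 67.9·u = (53.9, 41.3). Tangency of A1 to both parallel lines with radius 20.5 puts W and S at A ± 20.5·n: W = (-12.5, 16.3), S = (12.5, -16.3). Equal radii place H and T the same way about Z: H = Z + 20.5·n = (41.4, 57.6), T = Z − 20.5·n = (66.3, 25.1). Then |AH| = |H − A| = 70.9.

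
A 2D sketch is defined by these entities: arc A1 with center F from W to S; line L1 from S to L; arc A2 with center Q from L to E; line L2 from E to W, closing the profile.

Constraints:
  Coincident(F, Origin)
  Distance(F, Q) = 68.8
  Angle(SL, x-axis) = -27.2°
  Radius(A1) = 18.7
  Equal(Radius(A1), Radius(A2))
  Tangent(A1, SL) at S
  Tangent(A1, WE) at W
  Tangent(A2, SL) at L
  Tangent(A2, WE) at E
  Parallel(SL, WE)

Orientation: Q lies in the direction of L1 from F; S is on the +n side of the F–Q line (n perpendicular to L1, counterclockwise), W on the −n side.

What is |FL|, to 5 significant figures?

71.296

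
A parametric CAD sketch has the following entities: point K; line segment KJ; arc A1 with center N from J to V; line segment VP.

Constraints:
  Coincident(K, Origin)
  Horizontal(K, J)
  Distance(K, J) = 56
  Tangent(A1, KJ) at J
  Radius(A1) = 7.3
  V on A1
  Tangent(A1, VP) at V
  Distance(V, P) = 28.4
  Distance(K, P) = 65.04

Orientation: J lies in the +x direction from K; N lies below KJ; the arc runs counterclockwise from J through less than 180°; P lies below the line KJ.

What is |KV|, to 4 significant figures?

49.56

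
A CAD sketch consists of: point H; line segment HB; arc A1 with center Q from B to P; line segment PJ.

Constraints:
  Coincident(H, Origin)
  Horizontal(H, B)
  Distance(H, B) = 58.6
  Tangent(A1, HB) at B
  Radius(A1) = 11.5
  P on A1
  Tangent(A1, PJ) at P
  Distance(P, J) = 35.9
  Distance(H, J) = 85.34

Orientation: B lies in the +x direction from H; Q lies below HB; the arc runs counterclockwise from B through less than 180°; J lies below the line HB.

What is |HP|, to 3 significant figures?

52.8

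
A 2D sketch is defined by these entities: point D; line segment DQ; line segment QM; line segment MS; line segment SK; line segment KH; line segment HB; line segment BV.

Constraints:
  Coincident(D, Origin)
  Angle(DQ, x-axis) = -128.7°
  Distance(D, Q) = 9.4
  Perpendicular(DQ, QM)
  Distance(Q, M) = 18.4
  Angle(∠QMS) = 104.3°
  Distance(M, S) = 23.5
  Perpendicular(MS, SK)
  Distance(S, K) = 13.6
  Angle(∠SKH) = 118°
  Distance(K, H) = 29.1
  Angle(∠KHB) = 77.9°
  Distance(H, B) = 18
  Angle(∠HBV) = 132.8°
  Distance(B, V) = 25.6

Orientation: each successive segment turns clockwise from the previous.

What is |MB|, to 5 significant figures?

12.238

∠SKH = 118.0° gives KH at -86.400° from the x-axis; with |KH| = 29.1, H = (3.6833, -9.0913). ∠KHB = 77.9° gives HB at 171.50° from the x-axis; with |HB| = 18.0, B = (-14.119, -6.4307). Then |MB| = |B − M| = 12.238.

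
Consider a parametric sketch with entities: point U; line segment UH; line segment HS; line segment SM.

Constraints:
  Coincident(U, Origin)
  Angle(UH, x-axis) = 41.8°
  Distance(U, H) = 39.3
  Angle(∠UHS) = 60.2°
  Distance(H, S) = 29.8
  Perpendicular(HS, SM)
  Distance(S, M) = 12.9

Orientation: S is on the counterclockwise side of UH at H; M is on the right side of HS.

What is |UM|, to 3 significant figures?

48.1

U is at the origin; UH runs at 41.8° with length 39.3, so H = 39.3·(cos 41.8°, sin 41.8°) = (29.3, 26.2). ∠UHS = 60.2°, so HS runs at 41.8° + (180° − 60.2°) = 162° from the x-axis; with |HS| = 29.8, S = H + 29.8·(cos 162°, sin 162°) = (1.02, 35.6). HS is perpendicular to SM; with |SM| = 12.9 on the right of HS, M = S + 12.9·(0.316, 0.949) = (5.09, 47.8). Then |UM| = |M − U| = 48.1.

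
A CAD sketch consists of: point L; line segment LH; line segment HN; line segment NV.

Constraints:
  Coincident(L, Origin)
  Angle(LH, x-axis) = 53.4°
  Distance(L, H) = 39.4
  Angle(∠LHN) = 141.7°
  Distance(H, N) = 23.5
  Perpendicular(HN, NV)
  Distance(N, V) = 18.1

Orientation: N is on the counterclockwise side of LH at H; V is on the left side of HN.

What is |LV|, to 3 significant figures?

54.8

∠LHN = 141.7°, so HN runs at 53.4° + (180° − 141.7°) = 91.7° from the x-axis; with |HN| = 23.5, N = H + 23.5·(cos 91.7°, sin 91.7°) = (22.8, 55.1). HN is perpendicular to NV; with |NV| = 18.1 on the left of HN, V = N + 18.1·(-1.00, -0.0297) = (4.70, 54.6). Then |LV| = |V − L| = 54.8.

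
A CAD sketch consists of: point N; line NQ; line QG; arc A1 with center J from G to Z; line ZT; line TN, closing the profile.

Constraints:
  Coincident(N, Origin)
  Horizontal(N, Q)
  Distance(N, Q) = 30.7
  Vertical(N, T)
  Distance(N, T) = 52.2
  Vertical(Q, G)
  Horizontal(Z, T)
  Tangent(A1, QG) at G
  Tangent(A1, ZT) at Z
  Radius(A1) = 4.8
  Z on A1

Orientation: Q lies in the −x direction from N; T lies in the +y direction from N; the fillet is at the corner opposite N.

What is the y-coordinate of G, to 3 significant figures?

47.4

The virtual corner opposite N is at (-30.7, 52.2). A1 meets QG tangentially, so JG is at right angles to QG and the tangent condition forces JZ to be normal to ZT, with radius 4.8, so the center J sits 4.8 in from both sides at J = (-25.9, 47.4). That places the tangent points at G = (-30.7, 47.4) on QG and Z = (-25.9, 52.2) on ZT. So G.y = 47.4.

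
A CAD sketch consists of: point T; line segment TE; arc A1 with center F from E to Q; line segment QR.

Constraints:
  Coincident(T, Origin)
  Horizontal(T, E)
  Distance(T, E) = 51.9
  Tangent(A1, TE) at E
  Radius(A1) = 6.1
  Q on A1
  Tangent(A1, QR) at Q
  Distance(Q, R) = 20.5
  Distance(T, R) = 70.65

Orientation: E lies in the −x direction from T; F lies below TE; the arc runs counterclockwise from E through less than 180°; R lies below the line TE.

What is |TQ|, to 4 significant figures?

57.24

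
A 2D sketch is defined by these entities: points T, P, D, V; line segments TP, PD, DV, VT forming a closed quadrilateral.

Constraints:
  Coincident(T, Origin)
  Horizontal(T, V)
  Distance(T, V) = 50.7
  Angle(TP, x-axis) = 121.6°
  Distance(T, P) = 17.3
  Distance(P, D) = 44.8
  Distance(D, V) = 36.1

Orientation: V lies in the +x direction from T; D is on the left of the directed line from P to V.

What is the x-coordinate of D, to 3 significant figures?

32.6

Checks: |TV| = 50.70 ✓; |TP| = 17.30 ✓; |PD| = 44.80 ✓; |DV| = 36.10 ✓.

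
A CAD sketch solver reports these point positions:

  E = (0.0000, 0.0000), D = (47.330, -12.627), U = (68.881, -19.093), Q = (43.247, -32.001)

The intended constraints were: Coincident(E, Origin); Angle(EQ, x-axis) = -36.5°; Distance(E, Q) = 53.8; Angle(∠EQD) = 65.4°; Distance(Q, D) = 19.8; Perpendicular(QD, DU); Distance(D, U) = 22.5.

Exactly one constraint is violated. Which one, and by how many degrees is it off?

Perpendicular(QD, DU) — off by 4.80°.

E = (0.00, 0.00) ✓; EQ at -36.50° ✓; |EQ| = 53.80 ✓; ∠EQD = 65.40° ✓; |QD| = 19.80 ✓; ∠(QD, DU) = 94.80° ✗; |DU| = 22.50 ✓.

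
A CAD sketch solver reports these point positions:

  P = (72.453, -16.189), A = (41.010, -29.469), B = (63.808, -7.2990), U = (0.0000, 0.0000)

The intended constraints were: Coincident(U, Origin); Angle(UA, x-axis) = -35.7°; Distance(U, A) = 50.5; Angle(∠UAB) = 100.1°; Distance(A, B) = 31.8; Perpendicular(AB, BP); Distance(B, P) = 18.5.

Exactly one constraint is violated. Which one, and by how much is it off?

Distance(B, P) = 18.5 — off by 6.10.

U = (0.00, 0.00) ✓; UA at -35.70° ✓; |UA| = 50.50 ✓; ∠UAB = 100.1° ✓; |AB| = 31.80 ✓; ∠(AB, BP) = 90.00° ✓; |BP| = 12.40 ✗.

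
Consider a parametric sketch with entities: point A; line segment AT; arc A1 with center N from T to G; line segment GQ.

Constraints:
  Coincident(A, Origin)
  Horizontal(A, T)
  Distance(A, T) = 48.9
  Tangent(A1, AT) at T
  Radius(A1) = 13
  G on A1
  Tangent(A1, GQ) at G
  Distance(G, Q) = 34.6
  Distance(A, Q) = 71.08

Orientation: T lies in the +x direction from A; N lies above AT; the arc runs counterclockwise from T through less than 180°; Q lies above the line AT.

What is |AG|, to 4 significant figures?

63.58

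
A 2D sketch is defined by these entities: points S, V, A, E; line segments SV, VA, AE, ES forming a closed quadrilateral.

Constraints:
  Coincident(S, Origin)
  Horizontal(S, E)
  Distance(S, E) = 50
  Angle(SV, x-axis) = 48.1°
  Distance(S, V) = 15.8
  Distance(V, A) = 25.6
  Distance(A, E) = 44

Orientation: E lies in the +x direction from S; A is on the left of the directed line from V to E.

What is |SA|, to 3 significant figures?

41.1

S is at the origin; S and E share the same y with |SE| = 50.0 and E in +x, so E = (50.0, 0). SV runs at 48.1° with |SV| = 15.8, so V = (10.6, 11.8). A is determined by |VA| = 25.6 and |AE| = 44.0 together: it lies at the intersection of circle(V, 25.6) and circle(E, 44.0). With |VE| = 41.2, the foot of the radical line on VE is 5.03 from V and the perpendicular offset is √(25.6² − 5.03²) = 25.1. Taking the left-of-VE solution: A = (22.5, 34.4).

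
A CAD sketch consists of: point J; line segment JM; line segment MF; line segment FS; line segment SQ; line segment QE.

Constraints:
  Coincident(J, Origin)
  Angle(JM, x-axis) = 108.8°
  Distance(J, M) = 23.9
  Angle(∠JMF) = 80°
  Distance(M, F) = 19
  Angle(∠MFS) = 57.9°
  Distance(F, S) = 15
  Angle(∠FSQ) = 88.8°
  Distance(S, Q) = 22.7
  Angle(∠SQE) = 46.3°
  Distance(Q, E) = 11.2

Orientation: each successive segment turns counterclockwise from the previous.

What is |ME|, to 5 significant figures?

3.7408

∠FSQ = 88.8° gives SQ at 62.100° from the x-axis; with |SQ| = 22.7, Q = (-0.62339, 26.238). ∠SQE = 46.3° gives QE at -164.20° from the x-axis; with |QE| = 11.2, E = (-11.400, 23.189). Then |ME| = |E − M| = 3.7408.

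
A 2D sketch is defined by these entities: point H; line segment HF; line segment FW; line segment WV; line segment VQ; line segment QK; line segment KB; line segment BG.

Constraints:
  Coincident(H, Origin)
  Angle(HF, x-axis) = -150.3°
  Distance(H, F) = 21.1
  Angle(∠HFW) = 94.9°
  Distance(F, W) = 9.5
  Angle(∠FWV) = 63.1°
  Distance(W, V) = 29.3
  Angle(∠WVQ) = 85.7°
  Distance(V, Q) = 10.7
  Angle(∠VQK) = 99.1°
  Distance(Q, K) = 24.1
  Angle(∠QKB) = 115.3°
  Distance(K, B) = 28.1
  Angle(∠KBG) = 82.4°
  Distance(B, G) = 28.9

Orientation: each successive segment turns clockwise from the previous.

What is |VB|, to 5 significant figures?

40.609

∠VQK = 99.1° gives QK at -167.50° from the x-axis; with |QK| = 24.1, K = (-17.581, -14.606). ∠QKB = 115.3° gives KB at 127.80° from the x-axis; with |KB| = 28.1, B = (-34.804, 7.5974). Then |VB| = |B − V| = 40.609.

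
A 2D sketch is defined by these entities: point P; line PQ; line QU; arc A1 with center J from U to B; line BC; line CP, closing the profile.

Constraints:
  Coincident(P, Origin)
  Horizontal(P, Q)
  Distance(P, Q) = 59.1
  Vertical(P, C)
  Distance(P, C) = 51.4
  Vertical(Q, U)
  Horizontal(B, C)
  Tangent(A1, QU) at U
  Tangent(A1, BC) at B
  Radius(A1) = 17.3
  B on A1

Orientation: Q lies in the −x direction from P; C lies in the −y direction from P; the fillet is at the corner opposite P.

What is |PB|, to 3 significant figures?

66.3

P is at the origin; PQ is horizontal with |PQ| = 59.1 and Q on the −x side, so Q = (-59.1, 0.00). P and C share the same x with |PC| = 51.4 and C on the −y side, so C = (0.00, -51.4). The virtual corner opposite P is at (-59.1, -51.4). The tangent condition forces JU to be normal to QU and since A1 is tangent to BC there, JB ⟂ BC, with radius 17.3, so the center J sits 17.3 in from both sides at J = (-41.8, -34.1). That places the tangent points at U = (-59.1, -34.1) on QU and B = (-41.8, -51.4) on BC. Then |PB| = |B − P| = 66.3.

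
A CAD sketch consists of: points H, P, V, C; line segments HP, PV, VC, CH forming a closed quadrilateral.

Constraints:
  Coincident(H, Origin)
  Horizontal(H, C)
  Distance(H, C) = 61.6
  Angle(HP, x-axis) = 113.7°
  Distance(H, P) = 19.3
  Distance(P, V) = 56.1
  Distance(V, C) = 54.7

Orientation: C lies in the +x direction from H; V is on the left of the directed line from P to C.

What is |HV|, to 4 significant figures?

62.69

Checks: |PV| = 56.10 ✓; |VC| = 54.70 ✓.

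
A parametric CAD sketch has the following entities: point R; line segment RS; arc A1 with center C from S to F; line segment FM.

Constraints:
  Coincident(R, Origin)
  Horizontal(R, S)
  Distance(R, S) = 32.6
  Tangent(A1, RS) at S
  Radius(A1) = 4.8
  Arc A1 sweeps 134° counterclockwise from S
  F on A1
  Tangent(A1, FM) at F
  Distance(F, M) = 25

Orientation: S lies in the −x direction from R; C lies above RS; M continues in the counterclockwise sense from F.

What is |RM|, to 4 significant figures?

53.34

R is at the origin; R and S share the same y with |RS| = 32.6 and S on the −x side, so S = (-32.60, 0.000). A1 meets RS tangentially, so CS is at right angles to RS, so C = S + (0, 4.8) = (-32.60, 4.800). On A1, S sits at bearing -90° from C; a 134° counterclockwise sweep puts F at bearing 44°, so F = C + 4.8·(cos 44°, sin 44°) = (-29.15, 8.134). Tangency of A1 to FM means the radius CF is perpendicular to FM, so FM runs along (−sin 44°, cos 44°); with |FM| = 25.0, M = (-46.51, 26.12). Then |RM| = |M − R| = 53.34.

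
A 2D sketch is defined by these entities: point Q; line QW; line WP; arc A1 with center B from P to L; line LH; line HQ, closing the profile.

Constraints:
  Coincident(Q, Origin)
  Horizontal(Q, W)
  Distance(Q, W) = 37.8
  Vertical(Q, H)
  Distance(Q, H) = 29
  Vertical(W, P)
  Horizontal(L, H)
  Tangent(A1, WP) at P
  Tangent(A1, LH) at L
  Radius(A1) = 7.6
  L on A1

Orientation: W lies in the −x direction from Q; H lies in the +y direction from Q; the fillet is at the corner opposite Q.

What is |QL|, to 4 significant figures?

41.87

Q is at the origin; Q and W share the same y with |QW| = 37.8 and W on the −x side, so W = (-37.80, 0.000). QH is vertical with |QH| = 29.0 and H on the +y side, so H = (0.000, 29.00). The virtual corner opposite Q is at (-37.80, 29.00). Since A1 is tangent to WP there, BP ⟂ WP and since A1 is tangent to LH there, BL ⟂ LH, with radius 7.6, so the center B sits 7.6 in from both sides at B = (-30.20, 21.40). That places the tangent points at P = (-37.80, 21.40) on WP and L = (-30.20, 29.00) on LH. Then |QL| = |L − Q| = 41.87.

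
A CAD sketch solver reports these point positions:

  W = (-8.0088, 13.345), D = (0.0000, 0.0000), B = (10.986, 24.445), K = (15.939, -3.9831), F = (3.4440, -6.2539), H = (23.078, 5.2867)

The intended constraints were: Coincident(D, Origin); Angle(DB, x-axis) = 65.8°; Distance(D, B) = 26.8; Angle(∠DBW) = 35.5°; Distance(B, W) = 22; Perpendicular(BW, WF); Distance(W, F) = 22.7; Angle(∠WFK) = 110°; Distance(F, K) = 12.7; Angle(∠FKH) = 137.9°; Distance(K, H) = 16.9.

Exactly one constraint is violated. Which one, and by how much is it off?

Distance(K, H) = 16.9 — off by 5.20.

D = (0.00, 0.00) ✓; DB at 65.80° ✓; |DB| = 26.80 ✓; ∠DBW = 35.50° ✓; |BW| = 22.00 ✓; ∠(BW, WF) = 90.00° ✓; |WF| = 22.70 ✓; ∠WFK = 110.0° ✓; |FK| = 12.70 ✓; ∠FKH = 137.9° ✓; |KH| = 11.70 ✗.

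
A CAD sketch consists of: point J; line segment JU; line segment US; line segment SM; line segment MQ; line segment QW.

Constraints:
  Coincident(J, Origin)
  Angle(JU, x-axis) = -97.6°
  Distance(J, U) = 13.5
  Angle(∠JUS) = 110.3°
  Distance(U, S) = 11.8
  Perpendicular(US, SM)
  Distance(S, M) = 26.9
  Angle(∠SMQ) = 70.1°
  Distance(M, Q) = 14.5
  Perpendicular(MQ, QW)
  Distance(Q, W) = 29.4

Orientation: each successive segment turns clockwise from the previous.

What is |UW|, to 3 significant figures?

9.95

J is at the origin; JU runs at -97.6° with length 13.5, so U = (-1.79, -13.4). ∠JUS = 110.3° gives US at -167° from the x-axis; with |US| = 11.8, S = (-13.3, -16.0). The perpendicularity gives SM at right angles to US, so SM runs at 103°; with |SM| = 26.9, M = (-19.2, 10.3). ∠SMQ = 70.1° gives MQ at -7.20° from the x-axis; with |MQ| = 14.5, Q = (-4.82, 8.45). MQ is perpendicular to QW, so QW runs at -97.2°; with |QW| = 29.4, W = (-8.51, -20.7). Then |UW| = |W − U| = 9.95.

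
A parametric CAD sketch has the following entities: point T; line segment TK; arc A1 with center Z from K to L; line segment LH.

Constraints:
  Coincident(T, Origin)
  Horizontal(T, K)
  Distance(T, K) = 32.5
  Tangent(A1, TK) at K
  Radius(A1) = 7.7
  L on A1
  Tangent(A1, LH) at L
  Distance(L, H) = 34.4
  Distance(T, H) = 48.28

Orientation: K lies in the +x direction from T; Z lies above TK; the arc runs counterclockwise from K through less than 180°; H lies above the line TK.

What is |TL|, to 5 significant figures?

40.932

T is at the origin; TK is horizontal with |TK| = 32.5 and K on the +x side, so K = (32.500, 0.0000). A1 meets TK tangentially, so ZK is at right angles to TK, so Z = K + (0, 7.7) = (32.500, 7.7000). Since ZL ⟂ LH (tangency), |ZH| = √(7.7² + 34.4²) = 35.251 regardless of where L sits on A1. So H lies on both circle(T, 48.28) and circle(Z, 35.251); the above-TK intersection is H = (23.977, 41.905). L is the foot of the tangent from H: L = (39.384, 11.149).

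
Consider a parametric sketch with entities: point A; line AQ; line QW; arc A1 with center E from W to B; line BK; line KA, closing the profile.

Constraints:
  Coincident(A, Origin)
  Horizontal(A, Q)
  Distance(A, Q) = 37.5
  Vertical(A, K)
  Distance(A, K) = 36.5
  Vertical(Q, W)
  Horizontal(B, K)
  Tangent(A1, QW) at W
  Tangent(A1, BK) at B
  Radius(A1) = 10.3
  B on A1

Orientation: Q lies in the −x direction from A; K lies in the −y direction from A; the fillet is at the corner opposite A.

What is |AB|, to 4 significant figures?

45.52

The virtual corner opposite A is at (-37.50, -36.50). A1 meets QW tangentially, so EW is at right angles to QW and A1 meets BK tangentially, so EB is at right angles to BK, with radius 10.3, so the center E sits 10.3 in from both sides at E = (-27.20, -26.20). That places the tangent points at W = (-37.50, -26.20) on QW and B = (-27.20, -36.50) on BK. Then |AB| = |B − A| = 45.52.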